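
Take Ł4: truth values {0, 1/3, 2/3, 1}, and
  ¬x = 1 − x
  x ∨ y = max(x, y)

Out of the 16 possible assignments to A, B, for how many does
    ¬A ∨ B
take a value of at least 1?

7

A = 0, B = 0 ↦ 1  ≥
A = 0, B = 1/3 ↦ 1  ≥
A = 0, B = 2/3 ↦ 1  ≥
A = 0, B = 1 ↦ 1  ≥
A = 1/3, B = 0 ↦ 2/3  <
A = 1/3, B = 1/3 ↦ 2/3  <
A = 1/3, B = 2/3 ↦ 2/3  <
A = 1/3, B = 1 ↦ 1  ≥
A = 2/3, B = 0 ↦ 1/3  <
A = 2/3, B = 1/3 ↦ 1/3  <
A = 2/3, B = 2/3 ↦ 2/3  <
A = 2/3, B = 1 ↦ 1  ≥
A = 1, B = 0 ↦ 0  <
A = 1, B = 1/3 ↦ 1/3  <
A = 1, B = 2/3 ↦ 2/3  <
A = 1, B = 1 ↦ 1  ≥
So 7 of the 16 assignments meet the threshold.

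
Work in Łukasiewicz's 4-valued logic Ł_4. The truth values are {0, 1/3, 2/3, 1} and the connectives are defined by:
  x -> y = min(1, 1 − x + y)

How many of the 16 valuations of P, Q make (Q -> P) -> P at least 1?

7

P = 0, Q = 0 ↦ 0  <
P = 0, Q = 1/3 ↦ 1/3  <
P = 0, Q = 2/3 ↦ 2/3  <
P = 0, Q = 1 ↦ 1  ≥
P = 1/3, Q = 0 ↦ 1/3  <
P = 1/3, Q = 1/3 ↦ 1/3  <
P = 1/3, Q = 2/3 ↦ 2/3  <
P = 1/3, Q = 1 ↦ 1  ≥
P = 2/3, Q = 0 ↦ 2/3  <
P = 2/3, Q = 1/3 ↦ 2/3  <
P = 2/3, Q = 2/3 ↦ 2/3  <
P = 2/3, Q = 1 ↦ 1  ≥
P = 1, Q = 0 ↦ 1  ≥
P = 1, Q = 1/3 ↦ 1  ≥
P = 1, Q = 2/3 ↦ 1  ≥
P = 1, Q = 1 ↦ 1  ≥
So 7 of the 16 assignments meet the threshold.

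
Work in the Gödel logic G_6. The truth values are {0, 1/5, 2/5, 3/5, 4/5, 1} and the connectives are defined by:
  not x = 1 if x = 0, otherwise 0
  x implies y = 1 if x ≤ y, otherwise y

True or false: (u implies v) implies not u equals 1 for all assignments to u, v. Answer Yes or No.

Counterexample: take u = 1/5, v = 1/5.
u implies v = 1/5 implies 1/5 = 1
not u = not 1/5 = 0
(u implies v) implies not u = 1 implies 0 = 0
This gives 0 ≠ 1.

No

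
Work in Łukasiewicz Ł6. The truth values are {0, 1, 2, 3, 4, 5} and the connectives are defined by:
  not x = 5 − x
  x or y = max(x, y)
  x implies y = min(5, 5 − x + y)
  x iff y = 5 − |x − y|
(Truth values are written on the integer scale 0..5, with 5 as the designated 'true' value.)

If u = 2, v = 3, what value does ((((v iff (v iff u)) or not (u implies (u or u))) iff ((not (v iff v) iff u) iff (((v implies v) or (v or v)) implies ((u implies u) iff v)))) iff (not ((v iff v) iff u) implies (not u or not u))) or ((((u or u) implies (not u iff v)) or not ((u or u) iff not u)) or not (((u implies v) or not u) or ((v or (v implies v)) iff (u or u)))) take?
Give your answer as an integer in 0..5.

5

v iff u = 3 iff 2 = 4
v iff (v iff u) = 3 iff 4 = 4
u or u = 2 or 2 = 2
u implies (u or u) = 2 implies 2 = 5
not (u implies (u or u)) = not 5 = 0
(v iff (v iff u)) or not (u implies (u or u)) = 4 or 0 = 4
v iff v = 3 iff 3 = 5
not (v iff v) = not 5 = 0
not (v iff v) iff u = 0 iff 2 = 3
v implies v = 3 implies 3 = 5
v or v = 3 or 3 = 3
(v implies v) or (v or v) = 5 or 3 = 5
u implies u = 2 implies 2 = 5
(u implies u) iff v = 5 iff 3 = 3
((v implies v) or (v or v)) implies ((u implies u) iff v) = 5 implies 3 = 3
(not (v iff v) iff u) iff (((v implies v) or (v or v)) implies ((u implies u) iff v)) = 3 iff 3 = 5
((v iff (v iff u)) or not (u implies (u or u))) iff ((not (v iff v) iff u) iff (((v implies v) or (v or v)) implies ((u implies u) iff v))) = 4 iff 5 = 4
v iff v = 3 iff 3 = 5
(v iff v) iff u = 5 iff 2 = 2
not ((v iff v) iff u) = not 2 = 3
not u = not 2 = 3
not u = not 2 = 3
not u or not u = 3 or 3 = 3
not ((v iff v) iff u) implies (not u or not u) = 3 implies 3 = 5
(((v iff (v iff u)) or not (u implies (u or u))) iff ((not (v iff v) iff u) iff (((v implies v) or (v or v)) implies ((u implies u) iff v)))) iff (not ((v iff v) iff u) implies (not u or not u)) = 4 iff 5 = 4
u or u = 2 or 2 = 2
not u = not 2 = 3
not u iff v = 3 iff 3 = 5
(u or u) implies (not u iff v) = 2 implies 5 = 5
u or u = 2 or 2 = 2
not u = not 2 = 3
(u or u) iff not u = 2 iff 3 = 4
not ((u or u) iff not u) = not 4 = 1
((u or u) implies (not u iff v)) or not ((u or u) iff not u) = 5 or 1 = 5
u implies v = 2 implies 3 = 5
not u = not 2 = 3
(u implies v) or not u = 5 or 3 = 5
v implies v = 3 implies 3 = 5
v or (v implies v) = 3 or 5 = 5
u or u = 2 or 2 = 2
(v or (v implies v)) iff (u or u) = 5 iff 2 = 2
((u implies v) or not u) or ((v or (v implies v)) iff (u or u)) = 5 or 2 = 5
not (((u implies v) or not u) or ((v or (v implies v)) iff (u or u))) = not 5 = 0
(((u or u) implies (not u iff v)) or not ((u or u) iff not u)) or not (((u implies v) or not u) or ((v or (v implies v)) iff (u or u))) = 5 or 0 = 5
((((v iff (v iff u)) or not (u implies (u or u))) iff ((not (v iff v) iff u) iff (((v implies v) or (v or v)) implies ((u implies u) iff v)))) iff (not ((v iff v) iff u) implies (not u or not u))) or ((((u or u) implies (not u iff v)) or not ((u or u) iff not u)) or not (((u implies v) or not u) or ((v or (v implies v)) iff (u or u)))) = 4 or 5 = 5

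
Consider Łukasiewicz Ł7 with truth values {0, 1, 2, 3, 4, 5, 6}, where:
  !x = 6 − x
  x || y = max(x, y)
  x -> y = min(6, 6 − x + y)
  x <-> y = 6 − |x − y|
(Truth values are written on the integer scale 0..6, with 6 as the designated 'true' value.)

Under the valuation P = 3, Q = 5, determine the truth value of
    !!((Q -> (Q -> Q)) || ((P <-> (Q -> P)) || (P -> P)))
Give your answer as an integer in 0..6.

Q -> Q = 5 -> 5 = 6
Q -> (Q -> Q) = 5 -> 6 = 6
Q -> P = 5 -> 3 = 4
P <-> (Q -> P) = 3 <-> 4 = 5
P -> P = 3 -> 3 = 6
(P <-> (Q -> P)) || (P -> P) = 5 || 6 = 6
(Q -> (Q -> Q)) || ((P <-> (Q -> P)) || (P -> P)) = 6 || 6 = 6
!((Q -> (Q -> Q)) || ((P <-> (Q -> P)) || (P -> P))) = !6 = 0
!!((Q -> (Q -> Q)) || ((P <-> (Q -> P)) || (P -> P))) = !0 = 6

6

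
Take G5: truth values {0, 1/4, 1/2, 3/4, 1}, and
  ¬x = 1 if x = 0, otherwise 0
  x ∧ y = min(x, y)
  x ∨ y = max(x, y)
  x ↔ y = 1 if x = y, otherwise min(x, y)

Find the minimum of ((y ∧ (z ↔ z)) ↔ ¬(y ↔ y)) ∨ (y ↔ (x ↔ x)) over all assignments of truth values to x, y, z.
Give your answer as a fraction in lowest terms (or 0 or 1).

Take x = 0, y = 1/4, z = 0:
z ↔ z = 0 ↔ 0 = 1
y ∧ (z ↔ z) = 1/4 ∧ 1 = 1/4
y ↔ y = 1/4 ↔ 1/4 = 1
¬(y ↔ y) = ¬1 = 0
(y ∧ (z ↔ z)) ↔ ¬(y ↔ y) = 1/4 ↔ 0 = 0
x ↔ x = 0 ↔ 0 = 1
y ↔ (x ↔ x) = 1/4 ↔ 1 = 1/4
((y ∧ (z ↔ z)) ↔ ¬(y ↔ y)) ∨ (y ↔ (x ↔ x)) = 0 ∨ 1/4 = 1/4
No assignment yields a value below 1/4, so this is the minimum.

1/4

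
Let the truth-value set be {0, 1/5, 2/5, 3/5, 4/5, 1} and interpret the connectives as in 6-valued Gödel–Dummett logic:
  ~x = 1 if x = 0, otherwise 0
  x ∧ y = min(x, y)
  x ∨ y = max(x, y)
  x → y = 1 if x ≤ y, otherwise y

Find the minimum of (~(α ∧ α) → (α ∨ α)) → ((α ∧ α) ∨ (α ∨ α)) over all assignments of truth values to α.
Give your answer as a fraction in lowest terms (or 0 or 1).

1/5

Take α = 1/5:
α ∧ α = 1/5 ∧ 1/5 = 1/5
~(α ∧ α) = ~1/5 = 0
α ∨ α = 1/5 ∨ 1/5 = 1/5
~(α ∧ α) → (α ∨ α) = 0 → 1/5 = 1
α ∧ α = 1/5 ∧ 1/5 = 1/5
α ∨ α = 1/5 ∨ 1/5 = 1/5
(α ∧ α) ∨ (α ∨ α) = 1/5 ∨ 1/5 = 1/5
(~(α ∧ α) → (α ∨ α)) → ((α ∧ α) ∨ (α ∨ α)) = 1 → 1/5 = 1/5
No assignment yields a value below 1/5, so this is the minimum.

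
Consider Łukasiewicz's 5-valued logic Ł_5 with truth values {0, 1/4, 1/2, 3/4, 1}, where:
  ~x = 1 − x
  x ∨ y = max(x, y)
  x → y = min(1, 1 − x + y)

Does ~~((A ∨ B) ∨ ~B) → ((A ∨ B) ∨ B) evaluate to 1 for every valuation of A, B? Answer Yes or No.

No

Counterexample: take A = 0, B = 0.
A ∨ B = 0 ∨ 0 = 0
~B = ~0 = 1
(A ∨ B) ∨ ~B = 0 ∨ 1 = 1
~((A ∨ B) ∨ ~B) = ~1 = 0
~~((A ∨ B) ∨ ~B) = ~0 = 1
A ∨ B = 0 ∨ 0 = 0
(A ∨ B) ∨ B = 0 ∨ 0 = 0
~~((A ∨ B) ∨ ~B) → ((A ∨ B) ∨ B) = 1 → 0 = 0
This gives 0 ≠ 1.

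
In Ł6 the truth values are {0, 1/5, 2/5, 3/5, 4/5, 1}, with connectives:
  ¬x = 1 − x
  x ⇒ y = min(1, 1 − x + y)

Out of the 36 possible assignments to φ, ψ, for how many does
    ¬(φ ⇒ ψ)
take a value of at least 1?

value 1: 1 assignment (counts)
value 4/5: 2 assignments
value 3/5: 3 assignments
value 2/5: 4 assignments
value 1/5: 5 assignments
value 0: 21 assignments
So 1 of the 36 assignments meets the threshold.

1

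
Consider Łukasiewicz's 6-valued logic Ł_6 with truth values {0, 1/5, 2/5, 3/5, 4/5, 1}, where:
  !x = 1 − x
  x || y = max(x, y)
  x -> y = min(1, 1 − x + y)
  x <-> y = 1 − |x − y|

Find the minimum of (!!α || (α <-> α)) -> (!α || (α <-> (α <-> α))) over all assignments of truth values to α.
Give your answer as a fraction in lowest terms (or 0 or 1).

Take α = 2/5:
!α = !2/5 = 3/5
!!α = !3/5 = 2/5
α <-> α = 2/5 <-> 2/5 = 1
!!α || (α <-> α) = 2/5 || 1 = 1
!α = !2/5 = 3/5
α <-> α = 2/5 <-> 2/5 = 1
α <-> (α <-> α) = 2/5 <-> 1 = 2/5
!α || (α <-> (α <-> α)) = 3/5 || 2/5 = 3/5
(!!α || (α <-> α)) -> (!α || (α <-> (α <-> α))) = 1 -> 3/5 = 3/5
No assignment yields a value below 3/5, so this is the minimum.

3/5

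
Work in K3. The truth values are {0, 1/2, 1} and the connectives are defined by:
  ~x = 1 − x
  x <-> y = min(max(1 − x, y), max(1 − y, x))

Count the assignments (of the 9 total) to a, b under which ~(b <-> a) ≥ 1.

2

a = 0, b = 0 ↦ 0  <
a = 0, b = 1/2 ↦ 1/2  <
a = 0, b = 1 ↦ 1  ≥
a = 1/2, b = 0 ↦ 1/2  <
a = 1/2, b = 1/2 ↦ 1/2  <
a = 1/2, b = 1 ↦ 1/2  <
a = 1, b = 0 ↦ 1  ≥
a = 1, b = 1/2 ↦ 1/2  <
a = 1, b = 1 ↦ 0  <
So 2 of the 9 assignments meet the threshold.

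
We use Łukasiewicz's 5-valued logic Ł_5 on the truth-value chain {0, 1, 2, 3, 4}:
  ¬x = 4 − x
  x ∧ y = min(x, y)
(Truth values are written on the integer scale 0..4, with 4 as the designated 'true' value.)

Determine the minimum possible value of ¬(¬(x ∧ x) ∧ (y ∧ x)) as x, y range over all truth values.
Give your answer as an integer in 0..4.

Take x = 2, y = 2:
x ∧ x = 2 ∧ 2 = 2
¬(x ∧ x) = ¬2 = 2
y ∧ x = 2 ∧ 2 = 2
¬(x ∧ x) ∧ (y ∧ x) = 2 ∧ 2 = 2
¬(¬(x ∧ x) ∧ (y ∧ x)) = ¬2 = 2
No assignment yields a value below 2, so this is the minimum.

2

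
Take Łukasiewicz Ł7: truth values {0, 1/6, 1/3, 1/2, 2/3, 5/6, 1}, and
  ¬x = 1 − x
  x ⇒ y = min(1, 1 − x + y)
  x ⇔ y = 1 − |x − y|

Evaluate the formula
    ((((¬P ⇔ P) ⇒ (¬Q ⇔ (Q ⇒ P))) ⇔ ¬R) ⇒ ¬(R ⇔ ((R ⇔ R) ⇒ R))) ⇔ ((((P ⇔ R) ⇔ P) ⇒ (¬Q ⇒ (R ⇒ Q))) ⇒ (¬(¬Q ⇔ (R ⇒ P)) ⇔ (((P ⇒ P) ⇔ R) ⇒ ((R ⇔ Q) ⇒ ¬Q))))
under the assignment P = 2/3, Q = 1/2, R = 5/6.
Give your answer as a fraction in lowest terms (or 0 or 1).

2/3

¬P = ¬2/3 = 1/3
¬P ⇔ P = 1/3 ⇔ 2/3 = 2/3
¬Q = ¬1/2 = 1/2
Q ⇒ P = 1/2 ⇒ 2/3 = 1
¬Q ⇔ (Q ⇒ P) = 1/2 ⇔ 1 = 1/2
(¬P ⇔ P) ⇒ (¬Q ⇔ (Q ⇒ P)) = 2/3 ⇒ 1/2 = 5/6
¬R = ¬5/6 = 1/6
((¬P ⇔ P) ⇒ (¬Q ⇔ (Q ⇒ P))) ⇔ ¬R = 5/6 ⇔ 1/6 = 1/3
R ⇔ R = 5/6 ⇔ 5/6 = 1
(R ⇔ R) ⇒ R = 1 ⇒ 5/6 = 5/6
R ⇔ ((R ⇔ R) ⇒ R) = 5/6 ⇔ 5/6 = 1
¬(R ⇔ ((R ⇔ R) ⇒ R)) = ¬1 = 0
(((¬P ⇔ P) ⇒ (¬Q ⇔ (Q ⇒ P))) ⇔ ¬R) ⇒ ¬(R ⇔ ((R ⇔ R) ⇒ R)) = 1/3 ⇒ 0 = 2/3
P ⇔ R = 2/3 ⇔ 5/6 = 5/6
(P ⇔ R) ⇔ P = 5/6 ⇔ 2/3 = 5/6
¬Q = ¬1/2 = 1/2
R ⇒ Q = 5/6 ⇒ 1/2 = 2/3
¬Q ⇒ (R ⇒ Q) = 1/2 ⇒ 2/3 = 1
((P ⇔ R) ⇔ P) ⇒ (¬Q ⇒ (R ⇒ Q)) = 5/6 ⇒ 1 = 1
¬Q = ¬1/2 = 1/2
R ⇒ P = 5/6 ⇒ 2/3 = 5/6
¬Q ⇔ (R ⇒ P) = 1/2 ⇔ 5/6 = 2/3
¬(¬Q ⇔ (R ⇒ P)) = ¬2/3 = 1/3
P ⇒ P = 2/3 ⇒ 2/3 = 1
(P ⇒ P) ⇔ R = 1 ⇔ 5/6 = 5/6
R ⇔ Q = 5/6 ⇔ 1/2 = 2/3
¬Q = ¬1/2 = 1/2
(R ⇔ Q) ⇒ ¬Q = 2/3 ⇒ 1/2 = 5/6
((P ⇒ P) ⇔ R) ⇒ ((R ⇔ Q) ⇒ ¬Q) = 5/6 ⇒ 5/6 = 1
¬(¬Q ⇔ (R ⇒ P)) ⇔ (((P ⇒ P) ⇔ R) ⇒ ((R ⇔ Q) ⇒ ¬Q)) = 1/3 ⇔ 1 = 1/3
(((P ⇔ R) ⇔ P) ⇒ (¬Q ⇒ (R ⇒ Q))) ⇒ (¬(¬Q ⇔ (R ⇒ P)) ⇔ (((P ⇒ P) ⇔ R) ⇒ ((R ⇔ Q) ⇒ ¬Q))) = 1 ⇒ 1/3 = 1/3
((((¬P ⇔ P) ⇒ (¬Q ⇔ (Q ⇒ P))) ⇔ ¬R) ⇒ ¬(R ⇔ ((R ⇔ R) ⇒ R))) ⇔ ((((P ⇔ R) ⇔ P) ⇒ (¬Q ⇒ (R ⇒ Q))) ⇒ (¬(¬Q ⇔ (R ⇒ P)) ⇔ (((P ⇒ P) ⇔ R) ⇒ ((R ⇔ Q) ⇒ ¬Q)))) = 2/3 ⇔ 1/3 = 2/3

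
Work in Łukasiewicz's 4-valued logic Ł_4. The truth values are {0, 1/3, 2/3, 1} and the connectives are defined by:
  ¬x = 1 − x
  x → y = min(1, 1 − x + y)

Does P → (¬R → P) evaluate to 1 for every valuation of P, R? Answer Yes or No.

Yes

P = 0, R = 0 ↦ 1
P = 0, R = 1/3 ↦ 1
P = 0, R = 2/3 ↦ 1
P = 0, R = 1 ↦ 1
P = 1/3, R = 0 ↦ 1
P = 1/3, R = 1/3 ↦ 1
P = 1/3, R = 2/3 ↦ 1
P = 1/3, R = 1 ↦ 1
P = 2/3, R = 0 ↦ 1
P = 2/3, R = 1/3 ↦ 1
P = 2/3, R = 2/3 ↦ 1
P = 2/3, R = 1 ↦ 1
P = 1, R = 0 ↦ 1
P = 1, R = 1/3 ↦ 1
P = 1, R = 2/3 ↦ 1
P = 1, R = 1 ↦ 1
Every assignment gives a value ≥ 1.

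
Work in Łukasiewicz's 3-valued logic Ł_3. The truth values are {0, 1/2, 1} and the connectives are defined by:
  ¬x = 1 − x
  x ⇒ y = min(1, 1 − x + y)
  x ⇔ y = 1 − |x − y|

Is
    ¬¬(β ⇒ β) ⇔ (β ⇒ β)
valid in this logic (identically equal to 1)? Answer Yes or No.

Yes

β = 0 ↦ 1
β = 1/2 ↦ 1
β = 1 ↦ 1
Every assignment gives a value ≥ 1.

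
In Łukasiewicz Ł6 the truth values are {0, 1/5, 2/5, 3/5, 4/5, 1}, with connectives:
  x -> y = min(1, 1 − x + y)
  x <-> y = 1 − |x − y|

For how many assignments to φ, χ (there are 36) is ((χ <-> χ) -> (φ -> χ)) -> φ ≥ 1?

value 1: 12 assignments (counts)
value 4/5: 4 assignments
value 3/5: 4 assignments
value 2/5: 5 assignments
value 1/5: 5 assignments
value 0: 6 assignments
So 12 of the 36 assignments meet the threshold.

12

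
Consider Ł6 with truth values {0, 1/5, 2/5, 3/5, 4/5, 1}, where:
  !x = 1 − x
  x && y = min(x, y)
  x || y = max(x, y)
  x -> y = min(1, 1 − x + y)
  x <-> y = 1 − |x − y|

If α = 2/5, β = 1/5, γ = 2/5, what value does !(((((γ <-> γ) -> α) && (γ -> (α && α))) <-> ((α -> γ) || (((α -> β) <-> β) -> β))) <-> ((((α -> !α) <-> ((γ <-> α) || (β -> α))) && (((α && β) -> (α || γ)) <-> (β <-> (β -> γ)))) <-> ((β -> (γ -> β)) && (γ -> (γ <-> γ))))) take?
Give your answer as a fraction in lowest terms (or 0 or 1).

γ <-> γ = 2/5 <-> 2/5 = 1
(γ <-> γ) -> α = 1 -> 2/5 = 2/5
α && α = 2/5 && 2/5 = 2/5
γ -> (α && α) = 2/5 -> 2/5 = 1
((γ <-> γ) -> α) && (γ -> (α && α)) = 2/5 && 1 = 2/5
α -> γ = 2/5 -> 2/5 = 1
α -> β = 2/5 -> 1/5 = 4/5
(α -> β) <-> β = 4/5 <-> 1/5 = 2/5
((α -> β) <-> β) -> β = 2/5 -> 1/5 = 4/5
(α -> γ) || (((α -> β) <-> β) -> β) = 1 || 4/5 = 1
(((γ <-> γ) -> α) && (γ -> (α && α))) <-> ((α -> γ) || (((α -> β) <-> β) -> β)) = 2/5 <-> 1 = 2/5
!α = !2/5 = 3/5
α -> !α = 2/5 -> 3/5 = 1
γ <-> α = 2/5 <-> 2/5 = 1
β -> α = 1/5 -> 2/5 = 1
(γ <-> α) || (β -> α) = 1 || 1 = 1
(α -> !α) <-> ((γ <-> α) || (β -> α)) = 1 <-> 1 = 1
α && β = 2/5 && 1/5 = 1/5
α || γ = 2/5 || 2/5 = 2/5
(α && β) -> (α || γ) = 1/5 -> 2/5 = 1
β -> γ = 1/5 -> 2/5 = 1
β <-> (β -> γ) = 1/5 <-> 1 = 1/5
((α && β) -> (α || γ)) <-> (β <-> (β -> γ)) = 1 <-> 1/5 = 1/5
((α -> !α) <-> ((γ <-> α) || (β -> α))) && (((α && β) -> (α || γ)) <-> (β <-> (β -> γ))) = 1 && 1/5 = 1/5
γ -> β = 2/5 -> 1/5 = 4/5
β -> (γ -> β) = 1/5 -> 4/5 = 1
γ <-> γ = 2/5 <-> 2/5 = 1
γ -> (γ <-> γ) = 2/5 -> 1 = 1
(β -> (γ -> β)) && (γ -> (γ <-> γ)) = 1 && 1 = 1
(((α -> !α) <-> ((γ <-> α) || (β -> α))) && (((α && β) -> (α || γ)) <-> (β <-> (β -> γ)))) <-> ((β -> (γ -> β)) && (γ -> (γ <-> γ))) = 1/5 <-> 1 = 1/5
((((γ <-> γ) -> α) && (γ -> (α && α))) <-> ((α -> γ) || (((α -> β) <-> β) -> β))) <-> ((((α -> !α) <-> ((γ <-> α) || (β -> α))) && (((α && β) -> (α || γ)) <-> (β <-> (β -> γ)))) <-> ((β -> (γ -> β)) && (γ -> (γ <-> γ)))) = 2/5 <-> 1/5 = 4/5
!(((((γ <-> γ) -> α) && (γ -> (α && α))) <-> ((α -> γ) || (((α -> β) <-> β) -> β))) <-> ((((α -> !α) <-> ((γ <-> α) || (β -> α))) && (((α && β) -> (α || γ)) <-> (β <-> (β -> γ)))) <-> ((β -> (γ -> β)) && (γ -> (γ <-> γ))))) = !4/5 = 1/5

1/5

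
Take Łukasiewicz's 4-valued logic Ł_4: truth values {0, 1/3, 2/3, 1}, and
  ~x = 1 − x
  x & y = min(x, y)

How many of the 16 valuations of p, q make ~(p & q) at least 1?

p = 0, q = 0 ↦ 1  ≥
p = 0, q = 1/3 ↦ 1  ≥
p = 0, q = 2/3 ↦ 1  ≥
p = 0, q = 1 ↦ 1  ≥
p = 1/3, q = 0 ↦ 1  ≥
p = 1/3, q = 1/3 ↦ 2/3  <
p = 1/3, q = 2/3 ↦ 2/3  <
p = 1/3, q = 1 ↦ 2/3  <
p = 2/3, q = 0 ↦ 1  ≥
p = 2/3, q = 1/3 ↦ 2/3  <
p = 2/3, q = 2/3 ↦ 1/3  <
p = 2/3, q = 1 ↦ 1/3  <
p = 1, q = 0 ↦ 1  ≥
p = 1, q = 1/3 ↦ 2/3  <
p = 1, q = 2/3 ↦ 1/3  <
p = 1, q = 1 ↦ 0  <
So 7 of the 16 assignments meet the threshold.

7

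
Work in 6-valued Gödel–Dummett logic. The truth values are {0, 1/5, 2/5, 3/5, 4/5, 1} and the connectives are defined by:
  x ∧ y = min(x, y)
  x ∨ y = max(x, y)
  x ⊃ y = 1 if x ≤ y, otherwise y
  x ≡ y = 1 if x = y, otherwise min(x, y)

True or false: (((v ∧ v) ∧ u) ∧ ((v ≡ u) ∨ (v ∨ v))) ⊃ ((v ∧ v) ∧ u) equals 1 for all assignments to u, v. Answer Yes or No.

Yes

At u = 4/5, v = 1, for instance:
v ∧ v = 1 ∧ 1 = 1
(v ∧ v) ∧ u = 1 ∧ 4/5 = 4/5
v ≡ u = 1 ≡ 4/5 = 4/5
v ∨ v = 1 ∨ 1 = 1
(v ≡ u) ∨ (v ∨ v) = 4/5 ∨ 1 = 1
((v ∧ v) ∧ u) ∧ ((v ≡ u) ∨ (v ∨ v)) = 4/5 ∧ 1 = 4/5
(((v ∧ v) ∧ u) ∧ ((v ≡ u) ∨ (v ∨ v))) ⊃ ((v ∧ v) ∧ u) = 4/5 ⊃ 4/5 = 1
and checking the remaining 35 assignments likewise gives ≥ 1 in every case.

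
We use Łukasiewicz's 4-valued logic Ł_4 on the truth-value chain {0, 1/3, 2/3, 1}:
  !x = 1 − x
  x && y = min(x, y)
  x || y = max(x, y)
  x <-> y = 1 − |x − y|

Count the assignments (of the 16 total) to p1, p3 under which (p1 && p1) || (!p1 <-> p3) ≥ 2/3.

p1 = 0, p3 = 0 ↦ 0  <
p1 = 0, p3 = 1/3 ↦ 1/3  <
p1 = 0, p3 = 2/3 ↦ 2/3  ≥
p1 = 0, p3 = 1 ↦ 1  ≥
p1 = 1/3, p3 = 0 ↦ 1/3  <
p1 = 1/3, p3 = 1/3 ↦ 2/3  ≥
p1 = 1/3, p3 = 2/3 ↦ 1  ≥
p1 = 1/3, p3 = 1 ↦ 2/3  ≥
p1 = 2/3, p3 = 0 ↦ 2/3  ≥
p1 = 2/3, p3 = 1/3 ↦ 1  ≥
p1 = 2/3, p3 = 2/3 ↦ 2/3  ≥
p1 = 2/3, p3 = 1 ↦ 2/3  ≥
p1 = 1, p3 = 0 ↦ 1  ≥
p1 = 1, p3 = 1/3 ↦ 1  ≥
p1 = 1, p3 = 2/3 ↦ 1  ≥
p1 = 1, p3 = 1 ↦ 1  ≥
So 13 of the 16 assignments meet the threshold.

13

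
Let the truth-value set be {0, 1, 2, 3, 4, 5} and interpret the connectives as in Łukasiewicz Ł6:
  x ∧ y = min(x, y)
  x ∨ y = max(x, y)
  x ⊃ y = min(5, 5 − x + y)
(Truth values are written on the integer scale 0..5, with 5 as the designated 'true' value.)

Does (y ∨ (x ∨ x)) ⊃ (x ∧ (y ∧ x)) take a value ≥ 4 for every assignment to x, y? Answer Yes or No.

Counterexample: take x = 0, y = 2.
x ∨ x = 0 ∨ 0 = 0
y ∨ (x ∨ x) = 2 ∨ 0 = 2
y ∧ x = 2 ∧ 0 = 0
x ∧ (y ∧ x) = 0 ∧ 0 = 0
(y ∨ (x ∨ x)) ⊃ (x ∧ (y ∧ x)) = 2 ⊃ 0 = 3
This gives 3, which is below 4.

No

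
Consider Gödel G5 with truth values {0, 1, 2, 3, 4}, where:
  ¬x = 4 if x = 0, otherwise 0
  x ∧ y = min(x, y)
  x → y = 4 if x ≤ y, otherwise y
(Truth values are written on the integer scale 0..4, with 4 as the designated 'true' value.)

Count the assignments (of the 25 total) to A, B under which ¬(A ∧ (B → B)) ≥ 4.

5

value 4: 5 assignments (counts)
value 0: 20 assignments
So 5 of the 25 assignments meet the threshold.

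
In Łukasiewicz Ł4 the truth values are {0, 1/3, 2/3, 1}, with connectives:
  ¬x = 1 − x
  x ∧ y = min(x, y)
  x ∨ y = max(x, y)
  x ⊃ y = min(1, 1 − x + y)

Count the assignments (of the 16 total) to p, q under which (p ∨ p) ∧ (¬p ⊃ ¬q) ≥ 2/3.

8

p = 0, q = 0 ↦ 0  <
p = 0, q = 1/3 ↦ 0  <
p = 0, q = 2/3 ↦ 0  <
p = 0, q = 1 ↦ 0  <
p = 1/3, q = 0 ↦ 1/3  <
p = 1/3, q = 1/3 ↦ 1/3  <
p = 1/3, q = 2/3 ↦ 1/3  <
p = 1/3, q = 1 ↦ 1/3  <
p = 2/3, q = 0 ↦ 2/3  ≥
p = 2/3, q = 1/3 ↦ 2/3  ≥
p = 2/3, q = 2/3 ↦ 2/3  ≥
p = 2/3, q = 1 ↦ 2/3  ≥
p = 1, q = 0 ↦ 1  ≥
p = 1, q = 1/3 ↦ 1  ≥
p = 1, q = 2/3 ↦ 1  ≥
p = 1, q = 1 ↦ 1  ≥
So 8 of the 16 assignments meet the threshold.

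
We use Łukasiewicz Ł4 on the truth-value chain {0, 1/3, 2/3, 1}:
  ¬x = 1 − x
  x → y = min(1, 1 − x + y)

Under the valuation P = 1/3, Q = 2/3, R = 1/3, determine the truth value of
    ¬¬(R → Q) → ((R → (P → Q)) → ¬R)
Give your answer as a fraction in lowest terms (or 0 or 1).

R → Q = 1/3 → 2/3 = 1
¬(R → Q) = ¬1 = 0
¬¬(R → Q) = ¬0 = 1
P → Q = 1/3 → 2/3 = 1
R → (P → Q) = 1/3 → 1 = 1
¬R = ¬1/3 = 2/3
(R → (P → Q)) → ¬R = 1 → 2/3 = 2/3
¬¬(R → Q) → ((R → (P → Q)) → ¬R) = 1 → 2/3 = 2/3

2/3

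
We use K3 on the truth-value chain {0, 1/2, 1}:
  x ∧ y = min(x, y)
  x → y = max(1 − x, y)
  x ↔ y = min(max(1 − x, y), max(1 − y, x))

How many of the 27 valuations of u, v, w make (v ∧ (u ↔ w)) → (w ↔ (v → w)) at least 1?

19

value 1: 19 assignments (counts)
value 1/2: 8 assignments
So 19 of the 27 assignments meet the threshold.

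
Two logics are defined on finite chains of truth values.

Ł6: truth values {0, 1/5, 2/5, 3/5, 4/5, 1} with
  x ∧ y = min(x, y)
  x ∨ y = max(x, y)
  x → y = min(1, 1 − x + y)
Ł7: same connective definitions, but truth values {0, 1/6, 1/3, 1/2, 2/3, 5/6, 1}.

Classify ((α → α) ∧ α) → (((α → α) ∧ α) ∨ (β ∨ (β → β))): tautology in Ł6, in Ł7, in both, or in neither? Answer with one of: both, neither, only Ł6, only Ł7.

In Ł6: every assignment gives 1 — tautology.
In Ł7: every assignment gives 1 — tautology.

both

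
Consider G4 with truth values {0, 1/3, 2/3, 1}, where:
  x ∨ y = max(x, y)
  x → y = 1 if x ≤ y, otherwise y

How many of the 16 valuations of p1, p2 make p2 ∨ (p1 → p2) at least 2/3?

11

p1 = 0, p2 = 0 ↦ 1  ≥
p1 = 0, p2 = 1/3 ↦ 1  ≥
p1 = 0, p2 = 2/3 ↦ 1  ≥
p1 = 0, p2 = 1 ↦ 1  ≥
p1 = 1/3, p2 = 0 ↦ 0  <
p1 = 1/3, p2 = 1/3 ↦ 1  ≥
p1 = 1/3, p2 = 2/3 ↦ 1  ≥
p1 = 1/3, p2 = 1 ↦ 1  ≥
p1 = 2/3, p2 = 0 ↦ 0  <
p1 = 2/3, p2 = 1/3 ↦ 1/3  <
p1 = 2/3, p2 = 2/3 ↦ 1  ≥
p1 = 2/3, p2 = 1 ↦ 1  ≥
p1 = 1, p2 = 0 ↦ 0  <
p1 = 1, p2 = 1/3 ↦ 1/3  <
p1 = 1, p2 = 2/3 ↦ 2/3  ≥
p1 = 1, p2 = 1 ↦ 1  ≥
So 11 of the 16 assignments meet the threshold.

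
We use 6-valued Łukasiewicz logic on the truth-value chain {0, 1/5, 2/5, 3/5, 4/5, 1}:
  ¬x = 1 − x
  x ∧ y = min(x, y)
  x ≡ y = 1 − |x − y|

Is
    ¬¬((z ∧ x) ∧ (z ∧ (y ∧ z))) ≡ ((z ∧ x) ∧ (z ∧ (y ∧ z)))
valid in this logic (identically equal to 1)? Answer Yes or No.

At x = 0, y = 3/5, z = 4/5, for instance:
z ∧ x = 4/5 ∧ 0 = 0
y ∧ z = 3/5 ∧ 4/5 = 3/5
z ∧ (y ∧ z) = 4/5 ∧ 3/5 = 3/5
(z ∧ x) ∧ (z ∧ (y ∧ z)) = 0 ∧ 3/5 = 0
¬((z ∧ x) ∧ (z ∧ (y ∧ z))) = ¬0 = 1
¬¬((z ∧ x) ∧ (z ∧ (y ∧ z))) = ¬1 = 0
¬¬((z ∧ x) ∧ (z ∧ (y ∧ z))) ≡ ((z ∧ x) ∧ (z ∧ (y ∧ z))) = 0 ≡ 0 = 1
and checking the remaining 215 assignments likewise gives ≥ 1 in every case.

Yes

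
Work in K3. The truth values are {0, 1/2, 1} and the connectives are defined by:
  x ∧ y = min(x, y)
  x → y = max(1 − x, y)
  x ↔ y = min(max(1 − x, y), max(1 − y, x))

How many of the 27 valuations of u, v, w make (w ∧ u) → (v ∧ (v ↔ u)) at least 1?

17

value 1: 17 assignments (counts)
value 1/2: 9 assignments
value 0: 1 assignment
So 17 of the 27 assignments meet the threshold.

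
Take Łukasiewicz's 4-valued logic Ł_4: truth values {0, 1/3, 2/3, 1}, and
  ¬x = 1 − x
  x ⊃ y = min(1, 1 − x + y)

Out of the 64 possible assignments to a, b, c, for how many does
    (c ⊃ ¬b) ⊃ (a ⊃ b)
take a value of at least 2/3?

value 1: 43 assignments (counts)
value 2/3: 10 assignments (counts)
value 1/3: 7 assignments
value 0: 4 assignments
So 53 of the 64 assignments meet the threshold.

53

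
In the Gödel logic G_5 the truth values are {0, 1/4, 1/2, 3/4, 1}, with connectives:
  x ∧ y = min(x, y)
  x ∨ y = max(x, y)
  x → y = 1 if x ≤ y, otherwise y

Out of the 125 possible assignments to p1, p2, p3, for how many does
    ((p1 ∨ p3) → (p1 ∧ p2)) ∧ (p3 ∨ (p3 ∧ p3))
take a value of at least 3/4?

value 1: 1 assignment (counts)
value 3/4: 7 assignments (counts)
value 1/2: 19 assignments
value 1/4: 37 assignments
value 0: 61 assignments
So 8 of the 125 assignments meet the threshold.

8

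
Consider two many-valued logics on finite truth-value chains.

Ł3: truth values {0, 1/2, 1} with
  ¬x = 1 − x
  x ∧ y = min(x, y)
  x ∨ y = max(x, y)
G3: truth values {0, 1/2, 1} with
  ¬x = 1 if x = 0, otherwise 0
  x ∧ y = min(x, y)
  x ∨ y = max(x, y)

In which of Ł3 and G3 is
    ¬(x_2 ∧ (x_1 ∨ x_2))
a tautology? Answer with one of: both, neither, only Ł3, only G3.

In Ł3: at x_1 = 0, x_2 = 1/2 the value is 1/2 — not a tautology.
In G3: at x_1 = 0, x_2 = 1/2 the value is 0 — not a tautology.

neither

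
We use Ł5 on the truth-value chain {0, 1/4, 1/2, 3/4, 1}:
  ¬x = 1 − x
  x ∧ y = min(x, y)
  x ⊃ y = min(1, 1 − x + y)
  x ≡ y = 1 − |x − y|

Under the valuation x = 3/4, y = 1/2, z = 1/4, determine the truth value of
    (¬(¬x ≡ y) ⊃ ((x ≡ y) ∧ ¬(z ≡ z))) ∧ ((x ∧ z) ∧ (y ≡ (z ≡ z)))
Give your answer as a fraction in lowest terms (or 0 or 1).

¬x = ¬3/4 = 1/4
¬x ≡ y = 1/4 ≡ 1/2 = 3/4
¬(¬x ≡ y) = ¬3/4 = 1/4
x ≡ y = 3/4 ≡ 1/2 = 3/4
z ≡ z = 1/4 ≡ 1/4 = 1
¬(z ≡ z) = ¬1 = 0
(x ≡ y) ∧ ¬(z ≡ z) = 3/4 ∧ 0 = 0
¬(¬x ≡ y) ⊃ ((x ≡ y) ∧ ¬(z ≡ z)) = 1/4 ⊃ 0 = 3/4
x ∧ z = 3/4 ∧ 1/4 = 1/4
z ≡ z = 1/4 ≡ 1/4 = 1
y ≡ (z ≡ z) = 1/2 ≡ 1 = 1/2
(x ∧ z) ∧ (y ≡ (z ≡ z)) = 1/4 ∧ 1/2 = 1/4
(¬(¬x ≡ y) ⊃ ((x ≡ y) ∧ ¬(z ≡ z))) ∧ ((x ∧ z) ∧ (y ≡ (z ≡ z))) = 3/4 ∧ 1/4 = 1/4

1/4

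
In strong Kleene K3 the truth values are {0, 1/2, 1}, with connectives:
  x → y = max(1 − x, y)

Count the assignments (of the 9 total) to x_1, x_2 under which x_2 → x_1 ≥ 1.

x_1 = 0, x_2 = 0 ↦ 1  ≥
x_1 = 0, x_2 = 1/2 ↦ 1/2  <
x_1 = 0, x_2 = 1 ↦ 0  <
x_1 = 1/2, x_2 = 0 ↦ 1  ≥
x_1 = 1/2, x_2 = 1/2 ↦ 1/2  <
x_1 = 1/2, x_2 = 1 ↦ 1/2  <
x_1 = 1, x_2 = 0 ↦ 1  ≥
x_1 = 1, x_2 = 1/2 ↦ 1  ≥
x_1 = 1, x_2 = 1 ↦ 1  ≥
So 5 of the 9 assignments meet the threshold.

5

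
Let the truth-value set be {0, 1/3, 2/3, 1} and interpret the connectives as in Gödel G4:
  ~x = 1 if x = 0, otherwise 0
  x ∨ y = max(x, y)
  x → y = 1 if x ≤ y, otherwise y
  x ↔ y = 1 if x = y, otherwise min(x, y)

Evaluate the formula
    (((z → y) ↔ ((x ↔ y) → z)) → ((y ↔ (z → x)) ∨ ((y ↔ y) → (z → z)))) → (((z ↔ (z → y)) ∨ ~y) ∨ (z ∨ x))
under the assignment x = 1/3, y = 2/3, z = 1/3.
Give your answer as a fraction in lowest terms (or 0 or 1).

z → y = 1/3 → 2/3 = 1
x ↔ y = 1/3 ↔ 2/3 = 1/3
(x ↔ y) → z = 1/3 → 1/3 = 1
(z → y) ↔ ((x ↔ y) → z) = 1 ↔ 1 = 1
z → x = 1/3 → 1/3 = 1
y ↔ (z → x) = 2/3 ↔ 1 = 2/3
y ↔ y = 2/3 ↔ 2/3 = 1
z → z = 1/3 → 1/3 = 1
(y ↔ y) → (z → z) = 1 → 1 = 1
(y ↔ (z → x)) ∨ ((y ↔ y) → (z → z)) = 2/3 ∨ 1 = 1
((z → y) ↔ ((x ↔ y) → z)) → ((y ↔ (z → x)) ∨ ((y ↔ y) → (z → z))) = 1 → 1 = 1
z → y = 1/3 → 2/3 = 1
z ↔ (z → y) = 1/3 ↔ 1 = 1/3
~y = ~2/3 = 0
(z ↔ (z → y)) ∨ ~y = 1/3 ∨ 0 = 1/3
z ∨ x = 1/3 ∨ 1/3 = 1/3
((z ↔ (z → y)) ∨ ~y) ∨ (z ∨ x) = 1/3 ∨ 1/3 = 1/3
(((z → y) ↔ ((x ↔ y) → z)) → ((y ↔ (z → x)) ∨ ((y ↔ y) → (z → z)))) → (((z ↔ (z → y)) ∨ ~y) ∨ (z ∨ x)) = 1 → 1/3 = 1/3

1/3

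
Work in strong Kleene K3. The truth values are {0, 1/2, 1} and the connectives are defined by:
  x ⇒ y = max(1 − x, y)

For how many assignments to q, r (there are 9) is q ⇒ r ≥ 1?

5

q = 0, r = 0 ↦ 1  ≥
q = 0, r = 1/2 ↦ 1  ≥
q = 0, r = 1 ↦ 1  ≥
q = 1/2, r = 0 ↦ 1/2  <
q = 1/2, r = 1/2 ↦ 1/2  <
q = 1/2, r = 1 ↦ 1  ≥
q = 1, r = 0 ↦ 0  <
q = 1, r = 1/2 ↦ 1/2  <
q = 1, r = 1 ↦ 1  ≥
So 5 of the 9 assignments meet the threshold.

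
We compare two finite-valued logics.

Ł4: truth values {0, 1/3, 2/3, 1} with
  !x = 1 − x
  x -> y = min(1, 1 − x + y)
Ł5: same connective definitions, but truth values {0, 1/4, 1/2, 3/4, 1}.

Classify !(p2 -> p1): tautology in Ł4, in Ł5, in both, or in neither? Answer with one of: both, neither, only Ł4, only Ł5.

In Ł4: at p1 = 0, p2 = 0 the value is 0 — not a tautology.
In Ł5: at p1 = 0, p2 = 0 the value is 0 — not a tautology.

neither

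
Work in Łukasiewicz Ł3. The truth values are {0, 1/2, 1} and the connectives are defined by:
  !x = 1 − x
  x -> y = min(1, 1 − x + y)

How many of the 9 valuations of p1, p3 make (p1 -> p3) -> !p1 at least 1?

5

p1 = 0, p3 = 0 ↦ 1  ≥
p1 = 0, p3 = 1/2 ↦ 1  ≥
p1 = 0, p3 = 1 ↦ 1  ≥
p1 = 1/2, p3 = 0 ↦ 1  ≥
p1 = 1/2, p3 = 1/2 ↦ 1/2  <
p1 = 1/2, p3 = 1 ↦ 1/2  <
p1 = 1, p3 = 0 ↦ 1  ≥
p1 = 1, p3 = 1/2 ↦ 1/2  <
p1 = 1, p3 = 1 ↦ 0  <
So 5 of the 9 assignments meet the threshold.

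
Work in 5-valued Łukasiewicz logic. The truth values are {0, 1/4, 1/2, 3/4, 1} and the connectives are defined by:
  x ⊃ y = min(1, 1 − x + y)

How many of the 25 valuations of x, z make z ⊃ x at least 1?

value 1: 15 assignments (counts)
value 3/4: 4 assignments
value 1/2: 3 assignments
value 1/4: 2 assignments
value 0: 1 assignment
So 15 of the 25 assignments meet the threshold.

15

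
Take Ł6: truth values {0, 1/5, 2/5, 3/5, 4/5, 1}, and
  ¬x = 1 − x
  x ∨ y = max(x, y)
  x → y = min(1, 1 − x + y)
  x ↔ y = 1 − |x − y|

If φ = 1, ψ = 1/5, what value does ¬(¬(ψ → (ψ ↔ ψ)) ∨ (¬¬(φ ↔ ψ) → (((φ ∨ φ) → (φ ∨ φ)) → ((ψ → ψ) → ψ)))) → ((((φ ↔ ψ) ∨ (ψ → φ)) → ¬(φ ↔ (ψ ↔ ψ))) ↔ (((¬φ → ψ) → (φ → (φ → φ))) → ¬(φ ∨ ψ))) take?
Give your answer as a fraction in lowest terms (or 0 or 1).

1

ψ ↔ ψ = 1/5 ↔ 1/5 = 1
ψ → (ψ ↔ ψ) = 1/5 → 1 = 1
¬(ψ → (ψ ↔ ψ)) = ¬1 = 0
φ ↔ ψ = 1 ↔ 1/5 = 1/5
¬(φ ↔ ψ) = ¬1/5 = 4/5
¬¬(φ ↔ ψ) = ¬4/5 = 1/5
φ ∨ φ = 1 ∨ 1 = 1
φ ∨ φ = 1 ∨ 1 = 1
(φ ∨ φ) → (φ ∨ φ) = 1 → 1 = 1
ψ → ψ = 1/5 → 1/5 = 1
(ψ → ψ) → ψ = 1 → 1/5 = 1/5
((φ ∨ φ) → (φ ∨ φ)) → ((ψ → ψ) → ψ) = 1 → 1/5 = 1/5
¬¬(φ ↔ ψ) → (((φ ∨ φ) → (φ ∨ φ)) → ((ψ → ψ) → ψ)) = 1/5 → 1/5 = 1
¬(ψ → (ψ ↔ ψ)) ∨ (¬¬(φ ↔ ψ) → (((φ ∨ φ) → (φ ∨ φ)) → ((ψ → ψ) → ψ))) = 0 ∨ 1 = 1
¬(¬(ψ → (ψ ↔ ψ)) ∨ (¬¬(φ ↔ ψ) → (((φ ∨ φ) → (φ ∨ φ)) → ((ψ → ψ) → ψ)))) = ¬1 = 0
φ ↔ ψ = 1 ↔ 1/5 = 1/5
ψ → φ = 1/5 → 1 = 1
(φ ↔ ψ) ∨ (ψ → φ) = 1/5 ∨ 1 = 1
ψ ↔ ψ = 1/5 ↔ 1/5 = 1
φ ↔ (ψ ↔ ψ) = 1 ↔ 1 = 1
¬(φ ↔ (ψ ↔ ψ)) = ¬1 = 0
((φ ↔ ψ) ∨ (ψ → φ)) → ¬(φ ↔ (ψ ↔ ψ)) = 1 → 0 = 0
¬φ = ¬1 = 0
¬φ → ψ = 0 → 1/5 = 1
φ → φ = 1 → 1 = 1
φ → (φ → φ) = 1 → 1 = 1
(¬φ → ψ) → (φ → (φ → φ)) = 1 → 1 = 1
φ ∨ ψ = 1 ∨ 1/5 = 1
¬(φ ∨ ψ) = ¬1 = 0
((¬φ → ψ) → (φ → (φ → φ))) → ¬(φ ∨ ψ) = 1 → 0 = 0
(((φ ↔ ψ) ∨ (ψ → φ)) → ¬(φ ↔ (ψ ↔ ψ))) ↔ (((¬φ → ψ) → (φ → (φ → φ))) → ¬(φ ∨ ψ)) = 0 ↔ 0 = 1
¬(¬(ψ → (ψ ↔ ψ)) ∨ (¬¬(φ ↔ ψ) → (((φ ∨ φ) → (φ ∨ φ)) → ((ψ → ψ) → ψ)))) → ((((φ ↔ ψ) ∨ (ψ → φ)) → ¬(φ ↔ (ψ ↔ ψ))) ↔ (((¬φ → ψ) → (φ → (φ → φ))) → ¬(φ ∨ ψ))) = 0 → 1 = 1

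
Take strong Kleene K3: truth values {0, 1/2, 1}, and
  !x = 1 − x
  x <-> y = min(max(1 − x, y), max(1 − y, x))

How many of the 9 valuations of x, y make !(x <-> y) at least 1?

x = 0, y = 0 ↦ 0  <
x = 0, y = 1/2 ↦ 1/2  <
x = 0, y = 1 ↦ 1  ≥
x = 1/2, y = 0 ↦ 1/2  <
x = 1/2, y = 1/2 ↦ 1/2  <
x = 1/2, y = 1 ↦ 1/2  <
x = 1, y = 0 ↦ 1  ≥
x = 1, y = 1/2 ↦ 1/2  <
x = 1, y = 1 ↦ 0  <
So 2 of the 9 assignments meet the threshold.

2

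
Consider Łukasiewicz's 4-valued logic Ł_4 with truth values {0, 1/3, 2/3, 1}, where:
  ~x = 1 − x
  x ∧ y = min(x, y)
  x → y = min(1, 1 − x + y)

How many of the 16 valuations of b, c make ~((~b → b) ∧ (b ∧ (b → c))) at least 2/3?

11

b = 0, c = 0 ↦ 1  ≥
b = 0, c = 1/3 ↦ 1  ≥
b = 0, c = 2/3 ↦ 1  ≥
b = 0, c = 1 ↦ 1  ≥
b = 1/3, c = 0 ↦ 2/3  ≥
b = 1/3, c = 1/3 ↦ 2/3  ≥
b = 1/3, c = 2/3 ↦ 2/3  ≥
b = 1/3, c = 1 ↦ 2/3  ≥
b = 2/3, c = 0 ↦ 2/3  ≥
b = 2/3, c = 1/3 ↦ 1/3  <
b = 2/3, c = 2/3 ↦ 1/3  <
b = 2/3, c = 1 ↦ 1/3  <
b = 1, c = 0 ↦ 1  ≥
b = 1, c = 1/3 ↦ 2/3  ≥
b = 1, c = 2/3 ↦ 1/3  <
b = 1, c = 1 ↦ 0  <
So 11 of the 16 assignments meet the threshold.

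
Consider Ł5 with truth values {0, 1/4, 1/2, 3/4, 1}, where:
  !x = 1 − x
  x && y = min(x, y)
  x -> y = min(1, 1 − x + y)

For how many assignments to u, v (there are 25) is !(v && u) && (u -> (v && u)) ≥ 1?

value 1: 5 assignments (counts)
value 3/4: 6 assignments
value 1/2: 7 assignments
value 1/4: 5 assignments
value 0: 2 assignments
So 5 of the 25 assignments meet the threshold.

5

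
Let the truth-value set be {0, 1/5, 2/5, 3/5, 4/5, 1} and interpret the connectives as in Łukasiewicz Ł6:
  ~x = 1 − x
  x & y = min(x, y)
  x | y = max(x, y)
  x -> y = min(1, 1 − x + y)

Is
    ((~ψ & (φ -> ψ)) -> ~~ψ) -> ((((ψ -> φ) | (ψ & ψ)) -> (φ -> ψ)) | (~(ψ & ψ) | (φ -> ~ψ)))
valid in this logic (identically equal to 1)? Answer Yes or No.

Counterexample: take φ = 4/5, ψ = 3/5.
~ψ = ~3/5 = 2/5
φ -> ψ = 4/5 -> 3/5 = 4/5
~ψ & (φ -> ψ) = 2/5 & 4/5 = 2/5
~ψ = ~3/5 = 2/5
~~ψ = ~2/5 = 3/5
(~ψ & (φ -> ψ)) -> ~~ψ = 2/5 -> 3/5 = 1
ψ -> φ = 3/5 -> 4/5 = 1
ψ & ψ = 3/5 & 3/5 = 3/5
(ψ -> φ) | (ψ & ψ) = 1 | 3/5 = 1
φ -> ψ = 4/5 -> 3/5 = 4/5
((ψ -> φ) | (ψ & ψ)) -> (φ -> ψ) = 1 -> 4/5 = 4/5
ψ & ψ = 3/5 & 3/5 = 3/5
~(ψ & ψ) = ~3/5 = 2/5
~ψ = ~3/5 = 2/5
φ -> ~ψ = 4/5 -> 2/5 = 3/5
~(ψ & ψ) | (φ -> ~ψ) = 2/5 | 3/5 = 3/5
(((ψ -> φ) | (ψ & ψ)) -> (φ -> ψ)) | (~(ψ & ψ) | (φ -> ~ψ)) = 4/5 | 3/5 = 4/5
((~ψ & (φ -> ψ)) -> ~~ψ) -> ((((ψ -> φ) | (ψ & ψ)) -> (φ -> ψ)) | (~(ψ & ψ) | (φ -> ~ψ))) = 1 -> 4/5 = 4/5
This gives 4/5 ≠ 1.

No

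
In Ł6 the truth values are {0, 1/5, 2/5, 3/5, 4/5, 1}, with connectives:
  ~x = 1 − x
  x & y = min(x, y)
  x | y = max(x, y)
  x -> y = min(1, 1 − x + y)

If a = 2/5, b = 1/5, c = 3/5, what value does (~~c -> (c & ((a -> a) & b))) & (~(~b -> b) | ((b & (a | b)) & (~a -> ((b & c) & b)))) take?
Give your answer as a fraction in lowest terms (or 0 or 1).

3/5

~c = ~3/5 = 2/5
~~c = ~2/5 = 3/5
a -> a = 2/5 -> 2/5 = 1
(a -> a) & b = 1 & 1/5 = 1/5
c & ((a -> a) & b) = 3/5 & 1/5 = 1/5
~~c -> (c & ((a -> a) & b)) = 3/5 -> 1/5 = 3/5
~b = ~1/5 = 4/5
~b -> b = 4/5 -> 1/5 = 2/5
~(~b -> b) = ~2/5 = 3/5
a | b = 2/5 | 1/5 = 2/5
b & (a | b) = 1/5 & 2/5 = 1/5
~a = ~2/5 = 3/5
b & c = 1/5 & 3/5 = 1/5
(b & c) & b = 1/5 & 1/5 = 1/5
~a -> ((b & c) & b) = 3/5 -> 1/5 = 3/5
(b & (a | b)) & (~a -> ((b & c) & b)) = 1/5 & 3/5 = 1/5
~(~b -> b) | ((b & (a | b)) & (~a -> ((b & c) & b))) = 3/5 | 1/5 = 3/5
(~~c -> (c & ((a -> a) & b))) & (~(~b -> b) | ((b & (a | b)) & (~a -> ((b & c) & b)))) = 3/5 & 3/5 = 3/5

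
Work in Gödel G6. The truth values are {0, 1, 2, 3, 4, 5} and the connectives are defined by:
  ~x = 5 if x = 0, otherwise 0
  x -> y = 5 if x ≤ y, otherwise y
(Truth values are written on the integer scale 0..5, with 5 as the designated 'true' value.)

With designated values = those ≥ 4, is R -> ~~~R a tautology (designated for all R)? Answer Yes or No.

No

Counterexample: take R = 1.
~R = ~1 = 0
~~R = ~0 = 5
~~~R = ~5 = 0
R -> ~~~R = 1 -> 0 = 0
This gives 0, which is below 4.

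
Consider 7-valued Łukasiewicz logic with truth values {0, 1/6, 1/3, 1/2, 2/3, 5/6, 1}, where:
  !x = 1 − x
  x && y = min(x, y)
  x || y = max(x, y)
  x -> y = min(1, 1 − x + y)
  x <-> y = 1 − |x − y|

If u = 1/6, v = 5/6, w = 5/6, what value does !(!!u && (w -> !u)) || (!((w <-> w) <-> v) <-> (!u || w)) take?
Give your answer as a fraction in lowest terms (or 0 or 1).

5/6

!u = !1/6 = 5/6
!!u = !5/6 = 1/6
!u = !1/6 = 5/6
w -> !u = 5/6 -> 5/6 = 1
!!u && (w -> !u) = 1/6 && 1 = 1/6
!(!!u && (w -> !u)) = !1/6 = 5/6
w <-> w = 5/6 <-> 5/6 = 1
(w <-> w) <-> v = 1 <-> 5/6 = 5/6
!((w <-> w) <-> v) = !5/6 = 1/6
!u = !1/6 = 5/6
!u || w = 5/6 || 5/6 = 5/6
!((w <-> w) <-> v) <-> (!u || w) = 1/6 <-> 5/6 = 1/3
!(!!u && (w -> !u)) || (!((w <-> w) <-> v) <-> (!u || w)) = 5/6 || 1/3 = 5/6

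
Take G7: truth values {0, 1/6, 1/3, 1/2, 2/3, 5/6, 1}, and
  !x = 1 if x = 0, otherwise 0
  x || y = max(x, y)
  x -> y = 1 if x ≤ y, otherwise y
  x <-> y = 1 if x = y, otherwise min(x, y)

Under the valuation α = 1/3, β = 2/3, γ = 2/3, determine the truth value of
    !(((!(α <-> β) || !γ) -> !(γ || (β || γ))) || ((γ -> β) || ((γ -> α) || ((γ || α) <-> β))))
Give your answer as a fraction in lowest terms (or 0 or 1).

0

α <-> β = 1/3 <-> 2/3 = 1/3
!(α <-> β) = !1/3 = 0
!γ = !2/3 = 0
!(α <-> β) || !γ = 0 || 0 = 0
β || γ = 2/3 || 2/3 = 2/3
γ || (β || γ) = 2/3 || 2/3 = 2/3
!(γ || (β || γ)) = !2/3 = 0
(!(α <-> β) || !γ) -> !(γ || (β || γ)) = 0 -> 0 = 1
γ -> β = 2/3 -> 2/3 = 1
γ -> α = 2/3 -> 1/3 = 1/3
γ || α = 2/3 || 1/3 = 2/3
(γ || α) <-> β = 2/3 <-> 2/3 = 1
(γ -> α) || ((γ || α) <-> β) = 1/3 || 1 = 1
(γ -> β) || ((γ -> α) || ((γ || α) <-> β)) = 1 || 1 = 1
((!(α <-> β) || !γ) -> !(γ || (β || γ))) || ((γ -> β) || ((γ -> α) || ((γ || α) <-> β))) = 1 || 1 = 1
!(((!(α <-> β) || !γ) -> !(γ || (β || γ))) || ((γ -> β) || ((γ -> α) || ((γ || α) <-> β)))) = !1 = 0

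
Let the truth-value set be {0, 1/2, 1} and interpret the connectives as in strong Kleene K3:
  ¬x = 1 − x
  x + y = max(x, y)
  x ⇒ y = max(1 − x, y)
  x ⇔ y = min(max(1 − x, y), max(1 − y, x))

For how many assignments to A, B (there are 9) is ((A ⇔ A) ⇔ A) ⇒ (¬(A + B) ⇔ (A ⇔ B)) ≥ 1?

4

A = 0, B = 0 ↦ 1  ≥
A = 0, B = 1/2 ↦ 1  ≥
A = 0, B = 1 ↦ 1  ≥
A = 1/2, B = 0 ↦ 1/2  <
A = 1/2, B = 1/2 ↦ 1/2  <
A = 1/2, B = 1 ↦ 1/2  <
A = 1, B = 0 ↦ 1  ≥
A = 1, B = 1/2 ↦ 1/2  <
A = 1, B = 1 ↦ 0  <
So 4 of the 9 assignments meet the threshold.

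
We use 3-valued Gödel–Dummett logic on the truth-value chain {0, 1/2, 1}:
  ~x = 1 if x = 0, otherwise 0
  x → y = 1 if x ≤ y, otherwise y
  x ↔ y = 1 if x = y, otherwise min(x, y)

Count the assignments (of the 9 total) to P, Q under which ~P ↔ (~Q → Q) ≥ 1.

P = 0, Q = 0 ↦ 0  <
P = 0, Q = 1/2 ↦ 1  ≥
P = 0, Q = 1 ↦ 1  ≥
P = 1/2, Q = 0 ↦ 1  ≥
P = 1/2, Q = 1/2 ↦ 0  <
P = 1/2, Q = 1 ↦ 0  <
P = 1, Q = 0 ↦ 1  ≥
P = 1, Q = 1/2 ↦ 0  <
P = 1, Q = 1 ↦ 0  <
So 4 of the 9 assignments meet the threshold.

4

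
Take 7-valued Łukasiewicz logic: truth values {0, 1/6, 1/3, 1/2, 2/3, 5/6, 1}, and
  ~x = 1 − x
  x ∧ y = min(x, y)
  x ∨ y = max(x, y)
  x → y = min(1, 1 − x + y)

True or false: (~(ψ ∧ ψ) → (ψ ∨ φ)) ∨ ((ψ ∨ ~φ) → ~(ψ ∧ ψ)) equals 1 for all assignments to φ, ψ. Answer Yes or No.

Counterexample: take φ = 0, ψ = 1/6.
ψ ∧ ψ = 1/6 ∧ 1/6 = 1/6
~(ψ ∧ ψ) = ~1/6 = 5/6
ψ ∨ φ = 1/6 ∨ 0 = 1/6
~(ψ ∧ ψ) → (ψ ∨ φ) = 5/6 → 1/6 = 1/3
~φ = ~0 = 1
ψ ∨ ~φ = 1/6 ∨ 1 = 1
ψ ∧ ψ = 1/6 ∧ 1/6 = 1/6
~(ψ ∧ ψ) = ~1/6 = 5/6
(ψ ∨ ~φ) → ~(ψ ∧ ψ) = 1 → 5/6 = 5/6
(~(ψ ∧ ψ) → (ψ ∨ φ)) ∨ ((ψ ∨ ~φ) → ~(ψ ∧ ψ)) = 1/3 ∨ 5/6 = 5/6
This gives 5/6 ≠ 1.

No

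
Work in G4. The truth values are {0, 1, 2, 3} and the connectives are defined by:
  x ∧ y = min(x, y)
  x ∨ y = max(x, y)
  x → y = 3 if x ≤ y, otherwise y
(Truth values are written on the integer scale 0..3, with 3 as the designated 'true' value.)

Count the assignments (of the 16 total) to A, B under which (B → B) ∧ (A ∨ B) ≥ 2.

12

A = 0, B = 0 ↦ 0  <
A = 0, B = 1 ↦ 1  <
A = 0, B = 2 ↦ 2  ≥
A = 0, B = 3 ↦ 3  ≥
A = 1, B = 0 ↦ 1  <
A = 1, B = 1 ↦ 1  <
A = 1, B = 2 ↦ 2  ≥
A = 1, B = 3 ↦ 3  ≥
A = 2, B = 0 ↦ 2  ≥
A = 2, B = 1 ↦ 2  ≥
A = 2, B = 2 ↦ 2  ≥
A = 2, B = 3 ↦ 3  ≥
A = 3, B = 0 ↦ 3  ≥
A = 3, B = 1 ↦ 3  ≥
A = 3, B = 2 ↦ 3  ≥
A = 3, B = 3 ↦ 3  ≥
So 12 of the 16 assignments meet the threshold.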